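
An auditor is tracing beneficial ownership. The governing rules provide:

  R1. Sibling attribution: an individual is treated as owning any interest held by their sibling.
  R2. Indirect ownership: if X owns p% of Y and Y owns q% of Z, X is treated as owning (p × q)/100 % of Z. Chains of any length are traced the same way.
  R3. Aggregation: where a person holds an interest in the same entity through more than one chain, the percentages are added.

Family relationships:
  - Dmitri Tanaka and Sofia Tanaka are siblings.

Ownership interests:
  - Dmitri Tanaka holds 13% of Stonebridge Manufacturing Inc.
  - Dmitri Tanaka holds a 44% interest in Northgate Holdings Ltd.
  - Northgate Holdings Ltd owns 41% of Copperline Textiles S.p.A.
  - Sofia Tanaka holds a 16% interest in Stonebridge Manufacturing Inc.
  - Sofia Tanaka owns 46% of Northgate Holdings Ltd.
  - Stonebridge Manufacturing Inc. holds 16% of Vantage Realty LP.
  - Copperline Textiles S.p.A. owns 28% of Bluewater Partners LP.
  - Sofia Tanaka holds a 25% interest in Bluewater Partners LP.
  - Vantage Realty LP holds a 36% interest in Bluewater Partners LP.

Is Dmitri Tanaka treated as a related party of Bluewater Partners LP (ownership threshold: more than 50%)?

No

By sibling attribution (R1), Dmitri Tanaka is treated as also owning Sofia Tanaka's interest in Stonebridge Manufacturing Inc, giving 13% + 16% = 29%.
By sibling attribution (R1), Dmitri Tanaka is treated as also owning Sofia Tanaka's interest in Northgate Holdings Ltd, giving 44% + 46% = 90%.
By sibling attribution (R1), Dmitri Tanaka is treated as owning Sofia Tanaka's 25% interest in Bluewater Partners LP.
Chain via Stonebridge Manufacturing Inc. → Vantage Realty LP (R2): 29% × 16% × 36% = 1.6704% of Bluewater Partners LP.
Chain via Northgate Holdings Ltd → Copperline Textiles S.p.A. (R2): 90% × 41% × 28% = 10.332% of Bluewater Partners LP.
Direct interest in Bluewater Partners LP: 25%.
Aggregating (R3): 1.6704% + 10.332% + 25% = 37.0024%.
37.0024% does not exceed the 50% threshold, so Dmitri is not a related party to Bluewater Partners LP.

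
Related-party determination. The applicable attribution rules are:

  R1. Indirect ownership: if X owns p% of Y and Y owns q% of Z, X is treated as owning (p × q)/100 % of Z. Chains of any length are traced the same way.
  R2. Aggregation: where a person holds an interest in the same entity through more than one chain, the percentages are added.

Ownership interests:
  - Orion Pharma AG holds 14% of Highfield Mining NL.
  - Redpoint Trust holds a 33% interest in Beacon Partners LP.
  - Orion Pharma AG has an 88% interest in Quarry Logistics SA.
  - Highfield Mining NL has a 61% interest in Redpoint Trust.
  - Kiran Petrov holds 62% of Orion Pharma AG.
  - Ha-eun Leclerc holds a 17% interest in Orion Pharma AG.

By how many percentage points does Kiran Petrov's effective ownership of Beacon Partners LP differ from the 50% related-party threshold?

48.252716

Chain via Orion Pharma AG → Highfield Mining NL → Redpoint Trust (R1): 62% × 14% × 61% × 33% = 1.747284% of Beacon Partners LP.
1.747284% falls short of the 50% threshold by 48.252716 percentage points.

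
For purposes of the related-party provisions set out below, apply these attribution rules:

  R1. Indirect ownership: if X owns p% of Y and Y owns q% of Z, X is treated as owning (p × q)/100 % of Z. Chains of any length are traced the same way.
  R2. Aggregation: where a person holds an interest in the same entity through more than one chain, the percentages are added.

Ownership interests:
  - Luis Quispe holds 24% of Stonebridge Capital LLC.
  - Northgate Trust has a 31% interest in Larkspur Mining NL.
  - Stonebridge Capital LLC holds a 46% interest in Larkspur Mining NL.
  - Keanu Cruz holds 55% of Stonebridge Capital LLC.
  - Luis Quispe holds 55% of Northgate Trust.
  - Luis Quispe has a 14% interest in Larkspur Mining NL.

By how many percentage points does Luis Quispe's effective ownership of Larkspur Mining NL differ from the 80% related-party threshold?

Chain via Stonebridge Capital LLC (R1): 24% × 46% = 11.04% of Larkspur Mining NL.
Chain via Northgate Trust (R1): 55% × 31% = 17.05% of Larkspur Mining NL.
Direct interest in Larkspur Mining NL: 14%.
Aggregating (R2): 11.04% + 17.05% + 14% = 42.09%.
42.09% falls short of the 80% threshold by 37.91 percentage points.

37.91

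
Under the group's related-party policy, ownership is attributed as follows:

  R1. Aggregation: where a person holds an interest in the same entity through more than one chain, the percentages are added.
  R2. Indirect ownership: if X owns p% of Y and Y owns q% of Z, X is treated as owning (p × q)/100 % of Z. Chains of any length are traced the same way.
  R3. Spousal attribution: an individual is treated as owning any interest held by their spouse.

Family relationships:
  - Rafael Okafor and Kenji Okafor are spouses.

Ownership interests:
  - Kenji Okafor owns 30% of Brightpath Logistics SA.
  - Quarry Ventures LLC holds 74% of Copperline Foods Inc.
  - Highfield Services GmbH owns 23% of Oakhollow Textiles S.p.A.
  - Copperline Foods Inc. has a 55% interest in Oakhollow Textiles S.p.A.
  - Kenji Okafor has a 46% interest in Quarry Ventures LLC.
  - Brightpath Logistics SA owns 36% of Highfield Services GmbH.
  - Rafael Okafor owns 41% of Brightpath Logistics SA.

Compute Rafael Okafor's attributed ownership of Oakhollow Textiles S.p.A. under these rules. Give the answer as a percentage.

By spousal attribution (R3), Rafael Okafor is treated as also owning Kenji Okafor's interest in Brightpath Logistics SA, giving 41% + 30% = 71%.
By spousal attribution (R3), Rafael Okafor is treated as owning Kenji Okafor's 46% interest in Quarry Ventures LLC.
Chain via Brightpath Logistics SA → Highfield Services GmbH (R2): 71% × 36% × 23% = 5.8788% of Oakhollow Textiles S.p.A.
Chain via Quarry Ventures LLC → Copperline Foods Inc. (R2): 46% × 74% × 55% = 18.722% of Oakhollow Textiles S.p.A.
Aggregating (R1): 5.8788% + 18.722% = 24.6008%.

24.6008%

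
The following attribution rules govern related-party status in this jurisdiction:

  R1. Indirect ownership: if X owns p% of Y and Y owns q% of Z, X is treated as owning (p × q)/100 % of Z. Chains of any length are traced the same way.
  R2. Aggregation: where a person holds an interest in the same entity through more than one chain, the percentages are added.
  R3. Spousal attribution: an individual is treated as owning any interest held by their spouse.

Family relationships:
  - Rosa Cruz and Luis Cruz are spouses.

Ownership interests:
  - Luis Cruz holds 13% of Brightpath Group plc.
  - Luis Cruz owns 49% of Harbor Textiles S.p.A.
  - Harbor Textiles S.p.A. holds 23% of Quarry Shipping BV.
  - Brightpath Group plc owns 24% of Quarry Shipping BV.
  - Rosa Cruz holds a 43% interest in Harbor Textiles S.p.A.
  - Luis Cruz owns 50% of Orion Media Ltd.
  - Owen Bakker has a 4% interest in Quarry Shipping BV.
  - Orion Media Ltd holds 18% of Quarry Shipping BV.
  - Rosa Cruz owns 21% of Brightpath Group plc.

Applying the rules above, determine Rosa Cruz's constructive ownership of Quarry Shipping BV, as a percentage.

38.32%

By spousal attribution (R3), Rosa Cruz is treated as also owning Luis Cruz's interest in Harbor Textiles S.p.A, giving 43% + 49% = 92%.
By spousal attribution (R3), Rosa Cruz is treated as also owning Luis Cruz's interest in Brightpath Group plc, giving 21% + 13% = 34%.
By spousal attribution (R3), Rosa Cruz is treated as owning Luis Cruz's 50% interest in Orion Media Ltd.
Chain via Harbor Textiles S.p.A. (R1): 92% × 23% = 21.16% of Quarry Shipping BV.
Chain via Brightpath Group plc (R1): 34% × 24% = 8.16% of Quarry Shipping BV.
Chain via Orion Media Ltd (R1): 50% × 18% = 9% of Quarry Shipping BV.
Aggregating (R2): 21.16% + 8.16% + 9% = 38.32%.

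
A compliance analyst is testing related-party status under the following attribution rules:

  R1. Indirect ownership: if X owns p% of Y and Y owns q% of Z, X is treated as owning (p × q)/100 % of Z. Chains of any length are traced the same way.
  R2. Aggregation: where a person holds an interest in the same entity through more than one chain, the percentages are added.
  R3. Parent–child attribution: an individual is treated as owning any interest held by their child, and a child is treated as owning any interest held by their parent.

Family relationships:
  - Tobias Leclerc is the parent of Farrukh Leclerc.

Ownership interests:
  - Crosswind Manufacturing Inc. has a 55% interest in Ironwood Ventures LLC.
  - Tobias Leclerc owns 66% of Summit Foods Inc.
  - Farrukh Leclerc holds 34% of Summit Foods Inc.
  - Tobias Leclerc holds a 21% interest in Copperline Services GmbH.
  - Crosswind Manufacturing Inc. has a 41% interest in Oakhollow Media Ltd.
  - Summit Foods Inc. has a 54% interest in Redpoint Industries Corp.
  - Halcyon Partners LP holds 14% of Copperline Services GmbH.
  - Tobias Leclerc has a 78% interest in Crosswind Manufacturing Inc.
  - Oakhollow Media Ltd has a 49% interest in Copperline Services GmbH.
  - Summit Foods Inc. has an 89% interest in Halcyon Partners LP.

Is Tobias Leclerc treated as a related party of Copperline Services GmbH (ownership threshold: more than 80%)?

By parent–child attribution (R3), Tobias Leclerc is treated as also owning Farrukh Leclerc's interest in Summit Foods Inc, giving 66% + 34% = 100%.
Chain via Summit Foods Inc. → Halcyon Partners LP (R1): 100% × 89% × 14% = 12.46% of Copperline Services GmbH.
Chain via Crosswind Manufacturing Inc. → Oakhollow Media Ltd (R1): 78% × 41% × 49% = 15.6702% of Copperline Services GmbH.
Direct interest in Copperline Services GmbH: 21%.
Aggregating (R2): 12.46% + 15.6702% + 21% = 49.1302%.
49.1302% does not exceed the 80% threshold, so Tobias is not a related party to Copperline Services GmbH.

No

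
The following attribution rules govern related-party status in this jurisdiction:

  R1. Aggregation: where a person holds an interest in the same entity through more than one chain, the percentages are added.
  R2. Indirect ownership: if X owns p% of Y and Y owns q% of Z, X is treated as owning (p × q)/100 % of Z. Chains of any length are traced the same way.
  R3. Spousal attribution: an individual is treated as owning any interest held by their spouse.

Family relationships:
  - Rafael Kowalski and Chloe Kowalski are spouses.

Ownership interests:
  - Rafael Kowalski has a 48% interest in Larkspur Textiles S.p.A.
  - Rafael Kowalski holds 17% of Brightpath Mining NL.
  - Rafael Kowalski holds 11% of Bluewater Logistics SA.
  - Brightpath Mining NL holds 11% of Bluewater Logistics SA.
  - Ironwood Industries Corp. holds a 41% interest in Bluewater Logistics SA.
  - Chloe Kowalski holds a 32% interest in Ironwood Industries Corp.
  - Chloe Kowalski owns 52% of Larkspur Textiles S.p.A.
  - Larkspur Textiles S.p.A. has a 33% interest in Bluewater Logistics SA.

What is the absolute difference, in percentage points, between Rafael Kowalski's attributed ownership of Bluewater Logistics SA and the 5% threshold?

By spousal attribution (R3), Rafael Kowalski is treated as also owning Chloe Kowalski's interest in Larkspur Textiles S.p.A, giving 48% + 52% = 100%.
By spousal attribution (R3), Rafael Kowalski is treated as owning Chloe Kowalski's 32% interest in Ironwood Industries Corp.
Chain via Brightpath Mining NL (R2): 17% × 11% = 1.87% of Bluewater Logistics SA.
Chain via Larkspur Textiles S.p.A. (R2): 100% × 33% = 33% of Bluewater Logistics SA.
Direct interest in Bluewater Logistics SA: 11%.
Chain via Ironwood Industries Corp. (R2): 32% × 41% = 13.12% of Bluewater Logistics SA.
Aggregating (R1): 1.87% + 33% + 11% + 13.12% = 58.99%.
58.99% exceeds the 5% threshold by 53.99 percentage points.

53.99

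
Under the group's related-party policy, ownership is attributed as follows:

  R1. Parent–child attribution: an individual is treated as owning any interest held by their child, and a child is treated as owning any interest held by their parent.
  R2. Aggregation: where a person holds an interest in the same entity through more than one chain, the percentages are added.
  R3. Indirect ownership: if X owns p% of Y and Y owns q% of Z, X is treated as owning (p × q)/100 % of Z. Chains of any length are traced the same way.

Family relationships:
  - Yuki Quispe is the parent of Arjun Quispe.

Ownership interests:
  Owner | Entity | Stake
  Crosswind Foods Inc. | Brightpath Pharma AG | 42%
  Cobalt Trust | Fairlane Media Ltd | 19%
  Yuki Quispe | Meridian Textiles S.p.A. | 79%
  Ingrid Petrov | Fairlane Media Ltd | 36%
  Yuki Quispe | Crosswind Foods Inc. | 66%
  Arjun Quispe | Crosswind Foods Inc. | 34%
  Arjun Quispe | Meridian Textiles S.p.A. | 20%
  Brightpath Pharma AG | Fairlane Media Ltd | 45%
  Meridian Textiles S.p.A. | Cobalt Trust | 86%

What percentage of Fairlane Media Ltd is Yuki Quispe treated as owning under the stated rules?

By parent–child attribution (R1), Yuki Quispe is treated as also owning Arjun Quispe's interest in Crosswind Foods Inc, giving 66% + 34% = 100%.
By parent–child attribution (R1), Yuki Quispe is treated as also owning Arjun Quispe's interest in Meridian Textiles S.p.A, giving 79% + 20% = 99%.
Chain via Crosswind Foods Inc. → Brightpath Pharma AG (R3): 100% × 42% × 45% = 18.9% of Fairlane Media Ltd.
Chain via Meridian Textiles S.p.A. → Cobalt Trust (R3): 99% × 86% × 19% = 16.1766% of Fairlane Media Ltd.
Aggregating (R2): 18.9% + 16.1766% = 35.0766%.

35.0766%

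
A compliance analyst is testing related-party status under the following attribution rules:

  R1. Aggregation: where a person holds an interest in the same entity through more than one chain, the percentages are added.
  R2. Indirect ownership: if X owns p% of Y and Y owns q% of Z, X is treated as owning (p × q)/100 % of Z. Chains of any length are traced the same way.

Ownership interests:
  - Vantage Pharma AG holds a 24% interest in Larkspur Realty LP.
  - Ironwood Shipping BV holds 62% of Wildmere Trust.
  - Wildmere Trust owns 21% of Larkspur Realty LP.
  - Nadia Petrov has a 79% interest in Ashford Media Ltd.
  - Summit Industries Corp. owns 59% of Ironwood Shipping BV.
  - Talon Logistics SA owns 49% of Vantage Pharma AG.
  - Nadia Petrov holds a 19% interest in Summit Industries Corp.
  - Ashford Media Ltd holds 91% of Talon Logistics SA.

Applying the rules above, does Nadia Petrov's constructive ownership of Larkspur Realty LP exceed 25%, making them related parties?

Chain via Ashford Media Ltd → Talon Logistics SA → Vantage Pharma AG (R2): 79% × 91% × 49% × 24% = 8.454264% of Larkspur Realty LP.
Chain via Summit Industries Corp. → Ironwood Shipping BV → Wildmere Trust (R2): 19% × 59% × 62% × 21% = 1.459542% of Larkspur Realty LP.
Aggregating (R1): 8.454264% + 1.459542% = 9.913806%.
9.913806% does not exceed the 25% threshold, so Nadia is not a related party to Larkspur Realty LP.

No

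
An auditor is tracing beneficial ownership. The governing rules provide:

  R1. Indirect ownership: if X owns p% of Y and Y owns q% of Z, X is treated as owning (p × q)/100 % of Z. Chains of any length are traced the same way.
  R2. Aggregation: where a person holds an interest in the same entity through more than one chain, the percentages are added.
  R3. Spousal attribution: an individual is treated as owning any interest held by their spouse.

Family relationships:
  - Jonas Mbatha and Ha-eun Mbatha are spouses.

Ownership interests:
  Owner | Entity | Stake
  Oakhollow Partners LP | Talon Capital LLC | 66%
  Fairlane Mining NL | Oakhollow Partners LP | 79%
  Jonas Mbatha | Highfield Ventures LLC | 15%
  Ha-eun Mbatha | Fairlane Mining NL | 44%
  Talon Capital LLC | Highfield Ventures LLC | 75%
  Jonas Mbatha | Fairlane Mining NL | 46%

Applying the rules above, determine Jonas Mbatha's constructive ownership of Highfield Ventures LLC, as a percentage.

By spousal attribution (R3), Jonas Mbatha is treated as also owning Ha-eun Mbatha's interest in Fairlane Mining NL, giving 46% + 44% = 90%.
Chain via Fairlane Mining NL → Oakhollow Partners LP → Talon Capital LLC (R1): 90% × 79% × 66% × 75% = 35.1945% of Highfield Ventures LLC.
Direct interest in Highfield Ventures LLC: 15%.
Aggregating (R2): 35.1945% + 15% = 50.1945%.

50.1945%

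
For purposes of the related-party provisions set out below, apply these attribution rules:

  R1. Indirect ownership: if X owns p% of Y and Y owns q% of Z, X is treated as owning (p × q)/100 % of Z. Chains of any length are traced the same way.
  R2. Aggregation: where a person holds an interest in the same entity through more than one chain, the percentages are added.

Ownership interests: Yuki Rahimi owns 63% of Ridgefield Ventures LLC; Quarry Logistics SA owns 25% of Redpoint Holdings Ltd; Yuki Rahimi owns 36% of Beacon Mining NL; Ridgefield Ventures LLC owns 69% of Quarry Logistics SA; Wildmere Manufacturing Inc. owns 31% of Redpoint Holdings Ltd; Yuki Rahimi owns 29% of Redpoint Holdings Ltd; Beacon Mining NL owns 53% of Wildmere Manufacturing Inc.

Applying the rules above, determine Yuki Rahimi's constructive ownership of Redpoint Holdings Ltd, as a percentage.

45.7823%

Chain via Beacon Mining NL → Wildmere Manufacturing Inc. (R1): 36% × 53% × 31% = 5.9148% of Redpoint Holdings Ltd.
Chain via Ridgefield Ventures LLC → Quarry Logistics SA (R1): 63% × 69% × 25% = 10.8675% of Redpoint Holdings Ltd.
Direct interest in Redpoint Holdings Ltd: 29%.
Aggregating (R2): 5.9148% + 10.8675% + 29% = 45.7823%.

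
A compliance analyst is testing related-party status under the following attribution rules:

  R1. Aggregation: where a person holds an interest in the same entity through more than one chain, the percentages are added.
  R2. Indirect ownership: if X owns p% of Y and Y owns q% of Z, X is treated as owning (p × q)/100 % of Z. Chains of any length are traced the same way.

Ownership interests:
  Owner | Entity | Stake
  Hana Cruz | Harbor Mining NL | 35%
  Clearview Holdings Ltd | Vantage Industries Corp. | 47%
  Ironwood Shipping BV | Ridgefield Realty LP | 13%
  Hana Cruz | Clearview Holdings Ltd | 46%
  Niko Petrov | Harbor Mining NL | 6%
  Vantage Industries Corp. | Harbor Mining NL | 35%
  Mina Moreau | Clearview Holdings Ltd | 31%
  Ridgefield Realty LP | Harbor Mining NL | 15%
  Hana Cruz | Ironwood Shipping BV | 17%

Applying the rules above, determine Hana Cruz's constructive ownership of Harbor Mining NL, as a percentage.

Chain via Ironwood Shipping BV → Ridgefield Realty LP (R2): 17% × 13% × 15% = 0.3315% of Harbor Mining NL.
Chain via Clearview Holdings Ltd → Vantage Industries Corp. (R2): 46% × 47% × 35% = 7.567% of Harbor Mining NL.
Direct interest in Harbor Mining NL: 35%.
Aggregating (R1): 0.3315% + 7.567% + 35% = 42.8985%.

42.8985%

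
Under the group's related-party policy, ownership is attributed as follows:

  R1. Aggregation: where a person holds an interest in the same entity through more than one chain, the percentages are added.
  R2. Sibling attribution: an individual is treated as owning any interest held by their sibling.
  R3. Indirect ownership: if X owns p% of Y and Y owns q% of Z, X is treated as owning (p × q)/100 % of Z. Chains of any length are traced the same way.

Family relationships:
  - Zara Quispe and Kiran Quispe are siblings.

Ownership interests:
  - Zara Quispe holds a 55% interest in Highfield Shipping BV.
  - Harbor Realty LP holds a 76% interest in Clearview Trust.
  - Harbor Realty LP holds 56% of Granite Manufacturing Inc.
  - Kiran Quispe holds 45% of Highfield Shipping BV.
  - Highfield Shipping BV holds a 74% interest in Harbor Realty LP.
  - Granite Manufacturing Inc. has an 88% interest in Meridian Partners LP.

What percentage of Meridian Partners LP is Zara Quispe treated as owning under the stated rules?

36.4672%

By sibling attribution (R2), Zara Quispe is treated as also owning Kiran Quispe's interest in Highfield Shipping BV, giving 55% + 45% = 100%.
Chain via Highfield Shipping BV → Harbor Realty LP → Granite Manufacturing Inc. (R3): 100% × 74% × 56% × 88% = 36.4672% of Meridian Partners LP.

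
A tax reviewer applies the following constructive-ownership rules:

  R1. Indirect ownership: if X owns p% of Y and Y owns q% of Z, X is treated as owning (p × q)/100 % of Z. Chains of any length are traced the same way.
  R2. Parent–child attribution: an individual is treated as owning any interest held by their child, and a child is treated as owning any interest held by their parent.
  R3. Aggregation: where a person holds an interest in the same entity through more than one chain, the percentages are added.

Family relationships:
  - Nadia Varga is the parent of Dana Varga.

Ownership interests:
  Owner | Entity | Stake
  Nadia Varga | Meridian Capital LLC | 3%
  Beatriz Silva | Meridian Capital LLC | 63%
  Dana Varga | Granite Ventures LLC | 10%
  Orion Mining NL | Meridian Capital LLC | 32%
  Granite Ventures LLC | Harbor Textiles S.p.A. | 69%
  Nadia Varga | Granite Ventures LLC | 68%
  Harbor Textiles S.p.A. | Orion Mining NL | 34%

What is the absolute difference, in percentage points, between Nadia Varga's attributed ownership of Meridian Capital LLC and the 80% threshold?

71.144384

By parent–child attribution (R2), Nadia Varga is treated as also owning Dana Varga's interest in Granite Ventures LLC, giving 68% + 10% = 78%.
Chain via Granite Ventures LLC → Harbor Textiles S.p.A. → Orion Mining NL (R1): 78% × 69% × 34% × 32% = 5.855616% of Meridian Capital LLC.
Direct interest in Meridian Capital LLC: 3%.
Aggregating (R3): 5.855616% + 3% = 8.855616%.
8.855616% falls short of the 80% threshold by 71.144384 percentage points.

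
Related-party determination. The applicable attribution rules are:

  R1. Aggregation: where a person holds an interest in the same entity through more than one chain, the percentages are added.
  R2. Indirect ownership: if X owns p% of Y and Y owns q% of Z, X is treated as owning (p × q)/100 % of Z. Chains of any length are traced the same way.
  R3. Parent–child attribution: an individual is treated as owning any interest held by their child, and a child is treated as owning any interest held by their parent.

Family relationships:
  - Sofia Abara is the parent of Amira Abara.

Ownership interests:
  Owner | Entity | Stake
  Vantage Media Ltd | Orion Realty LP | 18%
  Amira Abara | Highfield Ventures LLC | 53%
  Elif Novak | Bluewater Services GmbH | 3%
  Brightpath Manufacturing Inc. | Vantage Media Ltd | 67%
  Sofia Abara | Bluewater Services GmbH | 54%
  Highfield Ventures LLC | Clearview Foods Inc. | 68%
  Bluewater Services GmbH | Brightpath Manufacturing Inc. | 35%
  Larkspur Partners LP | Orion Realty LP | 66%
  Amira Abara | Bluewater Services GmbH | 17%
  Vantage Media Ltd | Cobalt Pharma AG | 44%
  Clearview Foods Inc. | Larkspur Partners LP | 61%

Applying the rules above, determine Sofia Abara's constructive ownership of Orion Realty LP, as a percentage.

17.506614%

By parent–child attribution (R3), Sofia Abara is treated as also owning Amira Abara's interest in Bluewater Services GmbH, giving 54% + 17% = 71%.
By parent–child attribution (R3), Sofia Abara is treated as owning Amira Abara's 53% interest in Highfield Ventures LLC.
Chain via Bluewater Services GmbH → Brightpath Manufacturing Inc. → Vantage Media Ltd (R2): 71% × 35% × 67% × 18% = 2.99691% of Orion Realty LP.
Chain via Highfield Ventures LLC → Clearview Foods Inc. → Larkspur Partners LP (R2): 53% × 68% × 61% × 66% = 14.509704% of Orion Realty LP.
Aggregating (R1): 2.99691% + 14.509704% = 17.506614%.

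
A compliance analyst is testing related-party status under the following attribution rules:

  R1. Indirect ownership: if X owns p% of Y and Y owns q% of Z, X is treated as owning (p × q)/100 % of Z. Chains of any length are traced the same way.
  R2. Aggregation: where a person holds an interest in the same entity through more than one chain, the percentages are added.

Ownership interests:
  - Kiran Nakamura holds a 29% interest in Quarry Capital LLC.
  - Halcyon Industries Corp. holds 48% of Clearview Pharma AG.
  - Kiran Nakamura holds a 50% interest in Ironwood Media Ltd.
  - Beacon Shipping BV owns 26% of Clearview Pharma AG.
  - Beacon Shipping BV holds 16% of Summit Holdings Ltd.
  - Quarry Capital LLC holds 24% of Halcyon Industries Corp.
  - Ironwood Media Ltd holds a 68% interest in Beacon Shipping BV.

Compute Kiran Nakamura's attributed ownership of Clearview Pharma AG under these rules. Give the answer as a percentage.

Chain via Ironwood Media Ltd → Beacon Shipping BV (R1): 50% × 68% × 26% = 8.84% of Clearview Pharma AG.
Chain via Quarry Capital LLC → Halcyon Industries Corp. (R1): 29% × 24% × 48% = 3.3408% of Clearview Pharma AG.
Aggregating (R2): 8.84% + 3.3408% = 12.1808%.

12.1808%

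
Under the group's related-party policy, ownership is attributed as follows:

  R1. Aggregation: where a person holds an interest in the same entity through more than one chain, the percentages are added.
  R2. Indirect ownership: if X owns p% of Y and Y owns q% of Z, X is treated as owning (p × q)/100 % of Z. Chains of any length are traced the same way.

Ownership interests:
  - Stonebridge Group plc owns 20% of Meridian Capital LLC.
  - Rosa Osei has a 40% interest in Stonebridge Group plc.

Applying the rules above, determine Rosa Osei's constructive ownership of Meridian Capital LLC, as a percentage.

8%

Chain via Stonebridge Group plc (R2): 40% × 20% = 8% of Meridian Capital LLC.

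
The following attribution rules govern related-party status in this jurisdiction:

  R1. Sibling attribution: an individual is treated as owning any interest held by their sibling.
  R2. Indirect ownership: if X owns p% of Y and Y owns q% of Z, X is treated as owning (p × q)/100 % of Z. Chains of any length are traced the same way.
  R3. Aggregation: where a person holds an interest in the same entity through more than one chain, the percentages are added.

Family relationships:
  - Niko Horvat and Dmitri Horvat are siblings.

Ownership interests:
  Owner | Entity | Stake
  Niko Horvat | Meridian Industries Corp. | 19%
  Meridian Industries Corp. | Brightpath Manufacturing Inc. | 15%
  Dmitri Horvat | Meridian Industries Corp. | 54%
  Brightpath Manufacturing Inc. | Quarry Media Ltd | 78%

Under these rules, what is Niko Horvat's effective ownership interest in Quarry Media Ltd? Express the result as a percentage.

By sibling attribution (R1), Niko Horvat is treated as also owning Dmitri Horvat's interest in Meridian Industries Corp, giving 19% + 54% = 73%.
Chain via Meridian Industries Corp. → Brightpath Manufacturing Inc. (R2): 73% × 15% × 78% = 8.541% of Quarry Media Ltd.

8.541%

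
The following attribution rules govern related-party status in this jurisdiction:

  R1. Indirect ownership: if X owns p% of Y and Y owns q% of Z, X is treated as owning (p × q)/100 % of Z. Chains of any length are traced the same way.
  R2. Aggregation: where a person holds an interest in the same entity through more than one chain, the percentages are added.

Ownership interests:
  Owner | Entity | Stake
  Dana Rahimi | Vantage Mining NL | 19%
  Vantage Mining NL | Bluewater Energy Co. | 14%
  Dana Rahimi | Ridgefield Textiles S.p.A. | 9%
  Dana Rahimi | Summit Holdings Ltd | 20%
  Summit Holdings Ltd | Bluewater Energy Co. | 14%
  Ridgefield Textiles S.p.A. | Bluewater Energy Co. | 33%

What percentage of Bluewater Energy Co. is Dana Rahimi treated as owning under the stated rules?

8.43%

Chain via Vantage Mining NL (R1): 19% × 14% = 2.66% of Bluewater Energy Co.
Chain via Ridgefield Textiles S.p.A. (R1): 9% × 33% = 2.97% of Bluewater Energy Co.
Chain via Summit Holdings Ltd (R1): 20% × 14% = 2.8% of Bluewater Energy Co.
Aggregating (R2): 2.66% + 2.97% + 2.8% = 8.43%.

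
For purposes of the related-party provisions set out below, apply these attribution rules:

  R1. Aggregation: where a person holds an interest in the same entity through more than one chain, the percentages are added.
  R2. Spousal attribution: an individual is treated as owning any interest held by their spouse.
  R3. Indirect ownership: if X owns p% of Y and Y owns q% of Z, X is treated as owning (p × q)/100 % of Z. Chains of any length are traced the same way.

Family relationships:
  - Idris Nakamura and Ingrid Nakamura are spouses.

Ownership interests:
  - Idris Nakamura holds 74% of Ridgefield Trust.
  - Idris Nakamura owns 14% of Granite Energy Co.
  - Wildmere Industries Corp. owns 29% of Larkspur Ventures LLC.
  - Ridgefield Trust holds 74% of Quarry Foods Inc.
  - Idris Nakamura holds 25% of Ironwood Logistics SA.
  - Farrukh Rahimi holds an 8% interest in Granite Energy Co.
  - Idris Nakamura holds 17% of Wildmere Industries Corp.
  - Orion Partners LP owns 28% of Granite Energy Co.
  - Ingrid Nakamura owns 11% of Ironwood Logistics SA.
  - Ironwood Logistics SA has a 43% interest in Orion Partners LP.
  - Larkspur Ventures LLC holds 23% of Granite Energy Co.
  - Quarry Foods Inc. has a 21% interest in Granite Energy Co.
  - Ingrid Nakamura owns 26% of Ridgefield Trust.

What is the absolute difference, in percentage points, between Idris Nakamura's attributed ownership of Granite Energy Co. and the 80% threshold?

By spousal attribution (R2), Idris Nakamura is treated as also owning Ingrid Nakamura's interest in Ironwood Logistics SA, giving 25% + 11% = 36%.
By spousal attribution (R2), Idris Nakamura is treated as also owning Ingrid Nakamura's interest in Ridgefield Trust, giving 74% + 26% = 100%.
Chain via Ironwood Logistics SA → Orion Partners LP (R3): 36% × 43% × 28% = 4.3344% of Granite Energy Co.
Chain via Ridgefield Trust → Quarry Foods Inc. (R3): 100% × 74% × 21% = 15.54% of Granite Energy Co.
Chain via Wildmere Industries Corp. → Larkspur Ventures LLC (R3): 17% × 29% × 23% = 1.1339% of Granite Energy Co.
Direct interest in Granite Energy Co: 14%.
Aggregating (R1): 4.3344% + 15.54% + 1.1339% + 14% = 35.0083%.
35.0083% falls short of the 80% threshold by 44.9917 percentage points.

44.9917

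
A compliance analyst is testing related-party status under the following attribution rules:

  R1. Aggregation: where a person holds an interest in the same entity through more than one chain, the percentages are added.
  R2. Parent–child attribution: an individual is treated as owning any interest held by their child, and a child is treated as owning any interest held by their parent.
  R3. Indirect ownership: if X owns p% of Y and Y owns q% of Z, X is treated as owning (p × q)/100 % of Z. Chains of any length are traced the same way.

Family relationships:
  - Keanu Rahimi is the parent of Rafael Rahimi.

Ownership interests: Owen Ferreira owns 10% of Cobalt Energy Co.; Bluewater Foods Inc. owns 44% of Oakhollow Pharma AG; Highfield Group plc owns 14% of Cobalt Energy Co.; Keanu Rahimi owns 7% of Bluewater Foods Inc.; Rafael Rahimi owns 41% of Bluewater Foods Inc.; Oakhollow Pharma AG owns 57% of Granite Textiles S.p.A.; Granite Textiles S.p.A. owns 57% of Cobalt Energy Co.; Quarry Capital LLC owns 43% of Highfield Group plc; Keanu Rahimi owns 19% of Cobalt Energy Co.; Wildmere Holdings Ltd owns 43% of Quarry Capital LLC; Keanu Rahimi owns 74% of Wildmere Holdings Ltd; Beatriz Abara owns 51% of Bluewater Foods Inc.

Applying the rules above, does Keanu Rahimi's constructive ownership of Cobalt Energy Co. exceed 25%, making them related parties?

By parent–child attribution (R2), Keanu Rahimi is treated as also owning Rafael Rahimi's interest in Bluewater Foods Inc, giving 7% + 41% = 48%.
Chain via Wildmere Holdings Ltd → Quarry Capital LLC → Highfield Group plc (R3): 74% × 43% × 43% × 14% = 1.915564% of Cobalt Energy Co.
Chain via Bluewater Foods Inc. → Oakhollow Pharma AG → Granite Textiles S.p.A. (R3): 48% × 44% × 57% × 57% = 6.861888% of Cobalt Energy Co.
Direct interest in Cobalt Energy Co: 19%.
Aggregating (R1): 1.915564% + 6.861888% + 19% = 27.777452%.
27.777452% exceeds the 25% threshold, so Keanu is a related party to Cobalt Energy Co.

Yes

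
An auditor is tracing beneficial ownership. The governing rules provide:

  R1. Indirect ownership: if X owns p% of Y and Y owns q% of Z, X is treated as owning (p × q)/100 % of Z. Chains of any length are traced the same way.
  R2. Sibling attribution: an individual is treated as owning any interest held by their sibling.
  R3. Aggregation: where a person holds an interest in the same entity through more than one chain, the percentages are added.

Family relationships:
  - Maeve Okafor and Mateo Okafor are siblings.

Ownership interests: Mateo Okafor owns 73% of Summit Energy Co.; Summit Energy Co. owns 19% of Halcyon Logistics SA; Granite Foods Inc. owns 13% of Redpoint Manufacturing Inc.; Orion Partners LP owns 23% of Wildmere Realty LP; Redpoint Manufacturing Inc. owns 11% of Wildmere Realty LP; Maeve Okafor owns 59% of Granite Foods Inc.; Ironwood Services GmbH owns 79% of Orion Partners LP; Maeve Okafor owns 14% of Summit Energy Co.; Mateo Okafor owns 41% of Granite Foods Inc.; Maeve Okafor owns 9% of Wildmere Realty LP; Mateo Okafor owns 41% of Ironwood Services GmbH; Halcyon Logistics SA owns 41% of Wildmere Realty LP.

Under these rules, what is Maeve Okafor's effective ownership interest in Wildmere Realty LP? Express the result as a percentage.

24.657%

By sibling attribution (R2), Maeve Okafor is treated as also owning Mateo Okafor's interest in Summit Energy Co, giving 14% + 73% = 87%.
By sibling attribution (R2), Maeve Okafor is treated as also owning Mateo Okafor's interest in Granite Foods Inc, giving 59% + 41% = 100%.
By sibling attribution (R2), Maeve Okafor is treated as owning Mateo Okafor's 41% interest in Ironwood Services GmbH.
Chain via Summit Energy Co. → Halcyon Logistics SA (R1): 87% × 19% × 41% = 6.7773% of Wildmere Realty LP.
Chain via Granite Foods Inc. → Redpoint Manufacturing Inc. (R1): 100% × 13% × 11% = 1.43% of Wildmere Realty LP.
Direct interest in Wildmere Realty LP: 9%.
Chain via Ironwood Services GmbH → Orion Partners LP (R1): 41% × 79% × 23% = 7.4497% of Wildmere Realty LP.
Aggregating (R3): 6.7773% + 1.43% + 9% + 7.4497% = 24.657%.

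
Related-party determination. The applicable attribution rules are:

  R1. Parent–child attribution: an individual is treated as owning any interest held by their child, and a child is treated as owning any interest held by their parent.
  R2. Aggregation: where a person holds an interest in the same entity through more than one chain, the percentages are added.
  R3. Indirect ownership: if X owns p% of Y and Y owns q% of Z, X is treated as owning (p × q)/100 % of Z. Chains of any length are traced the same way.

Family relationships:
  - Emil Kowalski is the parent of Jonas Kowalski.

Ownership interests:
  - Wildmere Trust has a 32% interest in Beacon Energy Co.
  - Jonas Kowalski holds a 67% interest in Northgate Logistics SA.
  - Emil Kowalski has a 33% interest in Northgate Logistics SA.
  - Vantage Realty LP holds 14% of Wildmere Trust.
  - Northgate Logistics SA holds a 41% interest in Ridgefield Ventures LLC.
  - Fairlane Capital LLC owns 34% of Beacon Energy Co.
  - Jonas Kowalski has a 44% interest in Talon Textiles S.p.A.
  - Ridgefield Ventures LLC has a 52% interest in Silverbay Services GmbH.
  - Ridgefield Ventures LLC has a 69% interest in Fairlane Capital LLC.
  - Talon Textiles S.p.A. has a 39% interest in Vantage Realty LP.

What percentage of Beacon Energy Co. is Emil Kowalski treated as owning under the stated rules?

By parent–child attribution (R1), Emil Kowalski is treated as also owning Jonas Kowalski's interest in Northgate Logistics SA, giving 33% + 67% = 100%.
By parent–child attribution (R1), Emil Kowalski is treated as owning Jonas Kowalski's 44% interest in Talon Textiles S.p.A.
Chain via Northgate Logistics SA → Ridgefield Ventures LLC → Fairlane Capital LLC (R3): 100% × 41% × 69% × 34% = 9.6186% of Beacon Energy Co.
Chain via Talon Textiles S.p.A. → Vantage Realty LP → Wildmere Trust (R3): 44% × 39% × 14% × 32% = 0.768768% of Beacon Energy Co.
Aggregating (R2): 9.6186% + 0.768768% = 10.387368%.

10.387368%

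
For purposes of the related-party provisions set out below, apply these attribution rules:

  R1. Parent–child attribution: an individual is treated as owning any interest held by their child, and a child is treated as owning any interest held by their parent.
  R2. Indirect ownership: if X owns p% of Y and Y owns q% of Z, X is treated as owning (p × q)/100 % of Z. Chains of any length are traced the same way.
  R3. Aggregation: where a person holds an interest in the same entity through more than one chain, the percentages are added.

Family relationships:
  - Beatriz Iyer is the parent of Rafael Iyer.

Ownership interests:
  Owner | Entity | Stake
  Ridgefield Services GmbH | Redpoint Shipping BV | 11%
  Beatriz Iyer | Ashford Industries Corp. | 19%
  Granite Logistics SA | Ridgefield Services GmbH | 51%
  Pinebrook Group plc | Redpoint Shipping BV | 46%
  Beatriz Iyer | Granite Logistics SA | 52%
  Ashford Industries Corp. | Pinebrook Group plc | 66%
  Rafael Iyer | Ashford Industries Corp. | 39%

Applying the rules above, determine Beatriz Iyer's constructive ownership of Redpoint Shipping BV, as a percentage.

By parent–child attribution (R1), Beatriz Iyer is treated as also owning Rafael Iyer's interest in Ashford Industries Corp, giving 19% + 39% = 58%.
Chain via Ashford Industries Corp. → Pinebrook Group plc (R2): 58% × 66% × 46% = 17.6088% of Redpoint Shipping BV.
Chain via Granite Logistics SA → Ridgefield Services GmbH (R2): 52% × 51% × 11% = 2.9172% of Redpoint Shipping BV.
Aggregating (R3): 17.6088% + 2.9172% = 20.526%.

20.526%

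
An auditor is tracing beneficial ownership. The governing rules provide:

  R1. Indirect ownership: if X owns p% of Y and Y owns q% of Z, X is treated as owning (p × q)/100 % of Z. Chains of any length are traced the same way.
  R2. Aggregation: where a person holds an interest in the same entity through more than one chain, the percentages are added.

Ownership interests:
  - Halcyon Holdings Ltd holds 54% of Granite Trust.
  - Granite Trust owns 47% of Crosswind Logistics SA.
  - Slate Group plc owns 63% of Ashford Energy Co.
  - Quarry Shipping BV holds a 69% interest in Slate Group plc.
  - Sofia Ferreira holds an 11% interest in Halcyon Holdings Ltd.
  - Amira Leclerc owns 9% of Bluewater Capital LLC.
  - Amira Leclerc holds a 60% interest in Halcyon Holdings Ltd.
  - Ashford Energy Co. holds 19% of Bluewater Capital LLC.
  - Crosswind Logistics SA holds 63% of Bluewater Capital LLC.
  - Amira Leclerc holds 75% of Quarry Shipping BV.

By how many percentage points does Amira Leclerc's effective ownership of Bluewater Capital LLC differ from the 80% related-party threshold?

55.211885

Chain via Quarry Shipping BV → Slate Group plc → Ashford Energy Co. (R1): 75% × 69% × 63% × 19% = 6.194475% of Bluewater Capital LLC.
Chain via Halcyon Holdings Ltd → Granite Trust → Crosswind Logistics SA (R1): 60% × 54% × 47% × 63% = 9.59364% of Bluewater Capital LLC.
Direct interest in Bluewater Capital LLC: 9%.
Aggregating (R2): 6.194475% + 9.59364% + 9% = 24.788115%.
24.788115% falls short of the 80% threshold by 55.211885 percentage points.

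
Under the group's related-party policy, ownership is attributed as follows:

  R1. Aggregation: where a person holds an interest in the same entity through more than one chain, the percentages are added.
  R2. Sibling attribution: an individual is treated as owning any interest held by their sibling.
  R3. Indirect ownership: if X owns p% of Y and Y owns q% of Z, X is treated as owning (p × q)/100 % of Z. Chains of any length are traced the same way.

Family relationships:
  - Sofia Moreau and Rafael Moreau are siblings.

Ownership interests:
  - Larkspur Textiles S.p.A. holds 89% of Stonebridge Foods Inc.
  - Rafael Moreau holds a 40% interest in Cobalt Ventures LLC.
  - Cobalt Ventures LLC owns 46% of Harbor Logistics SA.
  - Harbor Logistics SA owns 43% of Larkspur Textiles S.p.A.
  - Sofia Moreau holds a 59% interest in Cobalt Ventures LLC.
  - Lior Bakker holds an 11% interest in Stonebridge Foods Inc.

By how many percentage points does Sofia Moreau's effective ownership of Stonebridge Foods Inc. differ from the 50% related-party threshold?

32.571842

By sibling attribution (R2), Sofia Moreau is treated as also owning Rafael Moreau's interest in Cobalt Ventures LLC, giving 59% + 40% = 99%.
Chain via Cobalt Ventures LLC → Harbor Logistics SA → Larkspur Textiles S.p.A. (R3): 99% × 46% × 43% × 89% = 17.428158% of Stonebridge Foods Inc.
17.428158% falls short of the 50% threshold by 32.571842 percentage points.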